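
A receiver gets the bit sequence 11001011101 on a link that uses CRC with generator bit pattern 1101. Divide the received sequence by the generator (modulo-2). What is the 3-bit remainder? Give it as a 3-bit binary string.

000

Modulo-2 division of 11001011101 by 1101:
  pos 0: 1100 XOR 1101 = 0001
  pos 3: 1101 XOR 1101 = 0000
  pos 7: 1101 XOR 1101 = 0000
Remainder = 000 (zero — the frame passes the CRC check).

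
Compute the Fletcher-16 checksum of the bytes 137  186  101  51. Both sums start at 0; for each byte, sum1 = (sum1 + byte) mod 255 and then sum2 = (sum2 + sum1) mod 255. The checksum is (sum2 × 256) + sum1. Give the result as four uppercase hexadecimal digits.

54DC

Running sums (mod 255):
  after byte 0 (137): sum1=137, sum2=137
  after byte 1 (186): sum1=68, sum2=205
  after byte 2 (101): sum1=169, sum2=119
  after byte 3 (51): sum1=220, sum2=84
Checksum = sum2·256 + sum1 = 84·256 + 220 = 21724 = 0x54DC.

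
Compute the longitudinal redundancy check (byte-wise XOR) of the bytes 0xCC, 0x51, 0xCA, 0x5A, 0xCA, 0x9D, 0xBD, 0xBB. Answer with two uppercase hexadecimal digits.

5C

XOR the bytes together:
  start with 0xCC
  0xCC ⊕ 0x51 = 0x9D
  0x9D ⊕ 0xCA = 0x57
  0x57 ⊕ 0x5A = 0x0D
  0x0D ⊕ 0xCA = 0xC7
  0xC7 ⊕ 0x9D = 0x5A
  0x5A ⊕ 0xBD = 0xE7
  0xE7 ⊕ 0xBB = 0x5C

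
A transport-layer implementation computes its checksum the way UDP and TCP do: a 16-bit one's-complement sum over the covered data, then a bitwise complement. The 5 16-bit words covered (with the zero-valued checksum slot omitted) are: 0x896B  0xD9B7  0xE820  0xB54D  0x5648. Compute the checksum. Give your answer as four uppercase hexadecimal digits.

One's-complement addition (fold any carry out of bit 15 back into bit 0):
  0x896B + 0xD9B7 = 0x16322 → wrap carry → 0x6323
  0x6323 + 0xE820 = 0x14B43 → wrap carry → 0x4B44
  0x4B44 + 0xB54D = 0x10091 → wrap carry → 0x0092
  0x0092 + 0x5648 = 0x056DA
One's-complement sum = 0x56DA.
Checksum = ~0x56DA & 0xFFFF = 0xA925.

A925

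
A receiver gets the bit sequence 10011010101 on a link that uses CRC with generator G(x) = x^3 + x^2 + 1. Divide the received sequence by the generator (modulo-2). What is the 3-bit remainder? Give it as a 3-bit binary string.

000

Modulo-2 division of 10011010101 by 1101:
  pos 0: 1001 XOR 1101 = 0100
  pos 1: 1001 XOR 1101 = 0100
  pos 2: 1000 XOR 1101 = 0101
  pos 3: 1011 XOR 1101 = 0110
  pos 4: 1100 XOR 1101 = 0001
  pos 7: 1101 XOR 1101 = 0000
Remainder = 000 (zero — the frame passes the CRC check).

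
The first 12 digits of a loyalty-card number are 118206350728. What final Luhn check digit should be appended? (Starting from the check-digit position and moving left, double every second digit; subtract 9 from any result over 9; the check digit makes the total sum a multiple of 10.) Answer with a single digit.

4

Partial digits right→left: 8 2 7 0 5 3 6 0 2 8 1 1
Double every second digit counting from the check-digit position (so the 1st, 3rd, 5th, ... of the partial from the right).
  doubled (with −9 where >9): 7 5 1 3 4 2 → sum 22
  kept as-is: 2 0 3 0 8 1 → sum 14
Total = 22 + 14 = 36.
Check digit = (10 − (36 mod 10)) mod 10 = 4.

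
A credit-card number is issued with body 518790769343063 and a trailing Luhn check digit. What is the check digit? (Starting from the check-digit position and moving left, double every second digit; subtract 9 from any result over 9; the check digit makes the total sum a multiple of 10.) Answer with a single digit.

Partial digits right→left: 3 6 0 3 4 3 9 6 7 0 9 7 8 1 5
Double every second digit counting from the check-digit position (so the 1st, 3rd, 5th, ... of the partial from the right).
  doubled (with −9 where >9): 6 0 8 9 5 9 7 1 → sum 45
  kept as-is: 6 3 3 6 0 7 1 → sum 26
Total = 45 + 26 = 71.
Check digit = (10 − (71 mod 10)) mod 10 = 9.

9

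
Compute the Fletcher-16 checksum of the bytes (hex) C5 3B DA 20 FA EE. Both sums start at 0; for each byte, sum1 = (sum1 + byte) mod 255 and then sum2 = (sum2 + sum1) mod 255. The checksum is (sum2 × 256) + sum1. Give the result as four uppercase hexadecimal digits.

Running sums (mod 255):
  after byte 0 (C5): sum1=197, sum2=197
  after byte 1 (3B): sum1=1, sum2=198
  after byte 2 (DA): sum1=219, sum2=162
  after byte 3 (20): sum1=251, sum2=158
  after byte 4 (FA): sum1=246, sum2=149
  after byte 5 (EE): sum1=229, sum2=123
Checksum = sum2·256 + sum1 = 123·256 + 229 = 31717 = 0x7BE5.

7BE5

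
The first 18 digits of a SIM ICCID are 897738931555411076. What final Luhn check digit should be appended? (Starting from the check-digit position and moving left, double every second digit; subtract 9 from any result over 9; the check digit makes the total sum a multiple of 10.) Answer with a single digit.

Partial digits right→left: 6 7 0 1 1 4 5 5 5 1 3 9 8 3 7 7 9 8
Double every second digit counting from the check-digit position (so the 1st, 3rd, 5th, ... of the partial from the right).
  doubled (with −9 where >9): 3 0 2 1 1 6 7 5 9 → sum 34
  kept as-is: 7 1 4 5 1 9 3 7 8 → sum 45
Total = 34 + 45 = 79.
Check digit = (10 − (79 mod 10)) mod 10 = 1.

1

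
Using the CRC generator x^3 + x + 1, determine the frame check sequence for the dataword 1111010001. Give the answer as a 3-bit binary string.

100

Append 3 zeros: 1111010001000. Divide by 1011 (XOR where the leading bit is 1):
  pos 0: 1111 XOR 1011 = 0100
  pos 1: 1000 XOR 1011 = 0011
  pos 3: 1110 XOR 1011 = 0101
  pos 4: 1010 XOR 1011 = 0001
  pos 7: 1010 XOR 1011 = 0001
Remainder (last 3 bits) = 100. This is the CRC / FCS.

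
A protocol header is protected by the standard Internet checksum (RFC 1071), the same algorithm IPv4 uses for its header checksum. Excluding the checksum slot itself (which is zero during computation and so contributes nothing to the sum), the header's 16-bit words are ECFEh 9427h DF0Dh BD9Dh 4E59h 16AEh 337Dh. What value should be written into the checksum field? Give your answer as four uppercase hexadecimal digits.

49A9

One's-complement addition (fold any carry out of bit 15 back into bit 0):
  0xECFE + 0x9427 = 0x18125 → wrap carry → 0x8126
  0x8126 + 0xDF0D = 0x16033 → wrap carry → 0x6034
  0x6034 + 0xBD9D = 0x11DD1 → wrap carry → 0x1DD2
  0x1DD2 + 0x4E59 = 0x06C2B
  0x6C2B + 0x16AE = 0x082D9
  0x82D9 + 0x337D = 0x0B656
One's-complement sum = 0xB656.
Checksum = ~0xB656 & 0xFFFF = 0x49A9.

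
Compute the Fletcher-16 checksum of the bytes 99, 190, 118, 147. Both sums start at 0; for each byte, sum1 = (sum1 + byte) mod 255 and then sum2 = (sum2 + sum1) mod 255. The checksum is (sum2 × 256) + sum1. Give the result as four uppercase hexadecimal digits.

Running sums (mod 255):
  after byte 0 (99): sum1=99, sum2=99
  after byte 1 (190): sum1=34, sum2=133
  after byte 2 (118): sum1=152, sum2=30
  after byte 3 (147): sum1=44, sum2=74
Checksum = sum2·256 + sum1 = 74·256 + 44 = 18988 = 0x4A2C.

4A2C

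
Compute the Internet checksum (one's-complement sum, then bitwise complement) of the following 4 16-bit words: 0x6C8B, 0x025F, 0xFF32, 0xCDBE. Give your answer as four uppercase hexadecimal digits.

One's-complement addition (fold any carry out of bit 15 back into bit 0):
  0x6C8B + 0x025F = 0x06EEA
  0x6EEA + 0xFF32 = 0x16E1C → wrap carry → 0x6E1D
  0x6E1D + 0xCDBE = 0x13BDB → wrap carry → 0x3BDC
One's-complement sum = 0x3BDC.
Checksum = ~0x3BDC & 0xFFFF = 0xC423.

C423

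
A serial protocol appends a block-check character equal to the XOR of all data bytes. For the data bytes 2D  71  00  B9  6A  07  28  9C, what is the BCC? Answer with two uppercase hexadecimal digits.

XOR the bytes together:
  start with 0x2D
  0x2D ⊕ 0x71 = 0x5C
  0x5C ⊕ 0x00 = 0x5C
  0x5C ⊕ 0xB9 = 0xE5
  0xE5 ⊕ 0x6A = 0x8F
  0x8F ⊕ 0x07 = 0x88
  0x88 ⊕ 0x28 = 0xA0
  0xA0 ⊕ 0x9C = 0x3C

3C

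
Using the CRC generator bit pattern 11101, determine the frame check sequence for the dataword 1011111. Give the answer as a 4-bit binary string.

Append 4 zeros: 10111110000. Divide by 11101 (XOR where the leading bit is 1):
  pos 0: 10111 XOR 11101 = 01010
  pos 1: 10101 XOR 11101 = 01000
  pos 2: 10001 XOR 11101 = 01100
  pos 3: 11000 XOR 11101 = 00101
  pos 5: 10100 XOR 11101 = 01001
  pos 6: 10010 XOR 11101 = 01111
Remainder (last 4 bits) = 1111. This is the CRC / FCS.

1111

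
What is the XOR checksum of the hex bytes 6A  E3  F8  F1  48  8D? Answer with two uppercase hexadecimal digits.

XOR the bytes together:
  start with 0x6A
  0x6A ⊕ 0xE3 = 0x89
  0x89 ⊕ 0xF8 = 0x71
  0x71 ⊕ 0xF1 = 0x80
  0x80 ⊕ 0x48 = 0xC8
  0xC8 ⊕ 0x8D = 0x45

45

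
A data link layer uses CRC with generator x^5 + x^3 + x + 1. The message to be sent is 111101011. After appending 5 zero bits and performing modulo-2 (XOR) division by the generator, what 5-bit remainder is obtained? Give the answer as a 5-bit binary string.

Append 5 zeros: 11110101100000. Divide by 101011 (XOR where the leading bit is 1):
  pos 0: 111101 XOR 101011 = 010110
  pos 1: 101100 XOR 101011 = 000111
  pos 4: 111110 XOR 101011 = 010101
  pos 5: 101010 XOR 101011 = 000001
Remainder (last 5 bits) = 01000. This is the CRC / FCS.

01000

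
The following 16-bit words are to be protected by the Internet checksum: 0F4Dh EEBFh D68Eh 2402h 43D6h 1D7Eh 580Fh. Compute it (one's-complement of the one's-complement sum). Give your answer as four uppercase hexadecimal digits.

4DFE

One's-complement addition (fold any carry out of bit 15 back into bit 0):
  0x0F4D + 0xEEBF = 0x0FE0C
  0xFE0C + 0xD68E = 0x1D49A → wrap carry → 0xD49B
  0xD49B + 0x2402 = 0x0F89D
  0xF89D + 0x43D6 = 0x13C73 → wrap carry → 0x3C74
  0x3C74 + 0x1D7E = 0x059F2
  0x59F2 + 0x580F = 0x0B201
One's-complement sum = 0xB201.
Checksum = ~0xB201 & 0xFFFF = 0x4DFE.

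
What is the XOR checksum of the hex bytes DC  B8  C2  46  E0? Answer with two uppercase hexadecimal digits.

00

XOR the bytes together:
  start with 0xDC
  0xDC ⊕ 0xB8 = 0x64
  0x64 ⊕ 0xC2 = 0xA6
  0xA6 ⊕ 0x46 = 0xE0
  0xE0 ⊕ 0xE0 = 0x00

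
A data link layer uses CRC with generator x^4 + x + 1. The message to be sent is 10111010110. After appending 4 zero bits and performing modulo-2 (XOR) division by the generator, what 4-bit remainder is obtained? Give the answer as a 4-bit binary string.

Append 4 zeros: 101110101100000. Divide by 10011 (XOR where the leading bit is 1):
  pos 0: 10111 XOR 10011 = 00100
  pos 2: 10001 XOR 10011 = 00010
  pos 5: 10011 XOR 10011 = 00000
Remainder (last 4 bits) = 0000. This is the CRC / FCS.

0000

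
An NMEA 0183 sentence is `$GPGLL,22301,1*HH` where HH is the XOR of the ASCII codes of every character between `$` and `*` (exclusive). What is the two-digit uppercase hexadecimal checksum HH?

XOR the ASCII codes of the payload characters:
  'G' = 0x47 → acc = 0x47
  'P' = 0x50 → acc = 0x17
  'G' = 0x47 → acc = 0x50
  'L' = 0x4C → acc = 0x1C
  'L' = 0x4C → acc = 0x50
  ',' = 0x2C → acc = 0x7C
  '2' = 0x32 → acc = 0x4E
  '2' = 0x32 → acc = 0x7C
  '3' = 0x33 → acc = 0x4F
  '0' = 0x30 → acc = 0x7F
  '1' = 0x31 → acc = 0x4E
  ',' = 0x2C → acc = 0x62
  '1' = 0x31 → acc = 0x53
Checksum = 0x53.

53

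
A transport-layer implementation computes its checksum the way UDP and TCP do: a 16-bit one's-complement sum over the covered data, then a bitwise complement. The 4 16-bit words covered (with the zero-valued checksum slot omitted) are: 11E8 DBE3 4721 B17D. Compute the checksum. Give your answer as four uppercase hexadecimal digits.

One's-complement addition (fold any carry out of bit 15 back into bit 0):
  0x11E8 + 0xDBE3 = 0x0EDCB
  0xEDCB + 0x4721 = 0x134EC → wrap carry → 0x34ED
  0x34ED + 0xB17D = 0x0E66A
One's-complement sum = 0xE66A.
Checksum = ~0xE66A & 0xFFFF = 0x1995.

1995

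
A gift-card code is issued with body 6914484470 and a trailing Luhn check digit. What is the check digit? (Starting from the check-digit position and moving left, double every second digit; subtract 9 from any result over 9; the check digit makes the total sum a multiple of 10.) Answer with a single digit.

6

Partial digits right→left: 0 7 4 4 8 4 4 1 9 6
Double every second digit counting from the check-digit position (so the 1st, 3rd, 5th, ... of the partial from the right).
  doubled (with −9 where >9): 0 8 7 8 9 → sum 32
  kept as-is: 7 4 4 1 6 → sum 22
Total = 32 + 22 = 54.
Check digit = (10 − (54 mod 10)) mod 10 = 6.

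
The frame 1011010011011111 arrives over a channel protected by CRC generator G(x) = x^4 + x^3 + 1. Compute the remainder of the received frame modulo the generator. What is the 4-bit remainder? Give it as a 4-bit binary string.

0000

Modulo-2 division of 1011010011011111 by 11001:
  pos 0: 10110 XOR 11001 = 01111
  pos 1: 11111 XOR 11001 = 00110
  pos 3: 11000 XOR 11001 = 00001
  pos 7: 11101 XOR 11001 = 00100
  pos 9: 10011 XOR 11001 = 01010
  pos 10: 10101 XOR 11001 = 01100
  pos 11: 11001 XOR 11001 = 00000
Remainder = 0000 (zero — the frame passes the CRC check).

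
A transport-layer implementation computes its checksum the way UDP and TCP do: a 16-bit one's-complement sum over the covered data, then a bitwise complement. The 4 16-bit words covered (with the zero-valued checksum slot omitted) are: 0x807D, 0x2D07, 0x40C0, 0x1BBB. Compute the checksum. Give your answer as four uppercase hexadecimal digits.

F5FF

One's-complement addition (fold any carry out of bit 15 back into bit 0):
  0x807D + 0x2D07 = 0x0AD84
  0xAD84 + 0x40C0 = 0x0EE44
  0xEE44 + 0x1BBB = 0x109FF → wrap carry → 0x0A00
One's-complement sum = 0x0A00.
Checksum = ~0x0A00 & 0xFFFF = 0xF5FF.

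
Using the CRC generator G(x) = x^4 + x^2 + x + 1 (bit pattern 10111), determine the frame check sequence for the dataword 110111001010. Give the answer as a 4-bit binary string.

Append 4 zeros: 1101110010100000. Divide by 10111 (XOR where the leading bit is 1):
  pos 0: 11011 XOR 10111 = 01100
  pos 1: 11001 XOR 10111 = 01110
  pos 2: 11100 XOR 10111 = 01011
  pos 3: 10110 XOR 10111 = 00001
  pos 7: 11010 XOR 10111 = 01101
  pos 8: 11010 XOR 10111 = 01101
  pos 9: 11010 XOR 10111 = 01101
  pos 10: 11010 XOR 10111 = 01101
  pos 11: 11010 XOR 10111 = 01101
Remainder (last 4 bits) = 1101. This is the CRC / FCS.

1101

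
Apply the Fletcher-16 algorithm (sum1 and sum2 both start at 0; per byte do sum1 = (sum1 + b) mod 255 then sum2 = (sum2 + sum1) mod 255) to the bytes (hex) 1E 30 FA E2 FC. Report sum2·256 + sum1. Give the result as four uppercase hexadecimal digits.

0B29

Running sums (mod 255):
  after byte 0 (1E): sum1=30, sum2=30
  after byte 1 (30): sum1=78, sum2=108
  after byte 2 (FA): sum1=73, sum2=181
  after byte 3 (E2): sum1=44, sum2=225
  after byte 4 (FC): sum1=41, sum2=11
Checksum = sum2·256 + sum1 = 11·256 + 41 = 2857 = 0x0B29.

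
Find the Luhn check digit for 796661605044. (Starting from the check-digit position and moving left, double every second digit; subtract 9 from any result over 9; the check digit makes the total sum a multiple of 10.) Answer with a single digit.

Partial digits right→left: 4 4 0 5 0 6 1 6 6 6 9 7
Double every second digit counting from the check-digit position (so the 1st, 3rd, 5th, ... of the partial from the right).
  doubled (with −9 where >9): 8 0 0 2 3 9 → sum 22
  kept as-is: 4 5 6 6 6 7 → sum 34
Total = 22 + 34 = 56.
Check digit = (10 − (56 mod 10)) mod 10 = 4.

4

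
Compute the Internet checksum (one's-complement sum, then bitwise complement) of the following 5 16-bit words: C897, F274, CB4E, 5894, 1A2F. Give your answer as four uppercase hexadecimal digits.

One's-complement addition (fold any carry out of bit 15 back into bit 0):
  0xC897 + 0xF274 = 0x1BB0B → wrap carry → 0xBB0C
  0xBB0C + 0xCB4E = 0x1865A → wrap carry → 0x865B
  0x865B + 0x5894 = 0x0DEEF
  0xDEEF + 0x1A2F = 0x0F91E
One's-complement sum = 0xF91E.
Checksum = ~0xF91E & 0xFFFF = 0x06E1.

06E1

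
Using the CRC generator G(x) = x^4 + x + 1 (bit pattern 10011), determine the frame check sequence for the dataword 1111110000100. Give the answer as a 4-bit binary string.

1010

Append 4 zeros: 11111100001000000. Divide by 10011 (XOR where the leading bit is 1):
  pos 0: 11111 XOR 10011 = 01100
  pos 1: 11001 XOR 10011 = 01010
  pos 2: 10100 XOR 10011 = 00111
  pos 4: 11100 XOR 10011 = 01111
  pos 5: 11110 XOR 10011 = 01101
  pos 6: 11011 XOR 10011 = 01000
  pos 7: 10000 XOR 10011 = 00011
  pos 10: 11000 XOR 10011 = 01011
  pos 11: 10110 XOR 10011 = 00101
Remainder (last 4 bits) = 1010. This is the CRC / FCS.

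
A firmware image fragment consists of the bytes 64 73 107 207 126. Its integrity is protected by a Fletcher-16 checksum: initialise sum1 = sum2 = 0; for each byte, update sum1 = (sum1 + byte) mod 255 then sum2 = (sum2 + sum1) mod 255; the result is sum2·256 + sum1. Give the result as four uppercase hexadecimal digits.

Running sums (mod 255):
  after byte 0 (64): sum1=64, sum2=64
  after byte 1 (73): sum1=137, sum2=201
  after byte 2 (107): sum1=244, sum2=190
  after byte 3 (207): sum1=196, sum2=131
  after byte 4 (126): sum1=67, sum2=198
Checksum = sum2·256 + sum1 = 198·256 + 67 = 50755 = 0xC643.

C643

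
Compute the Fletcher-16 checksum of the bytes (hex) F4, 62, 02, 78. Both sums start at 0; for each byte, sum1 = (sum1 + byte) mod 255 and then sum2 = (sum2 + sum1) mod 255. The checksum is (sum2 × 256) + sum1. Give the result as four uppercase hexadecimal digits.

Running sums (mod 255):
  after byte 0 (F4): sum1=244, sum2=244
  after byte 1 (62): sum1=87, sum2=76
  after byte 2 (02): sum1=89, sum2=165
  after byte 3 (78): sum1=209, sum2=119
Checksum = sum2·256 + sum1 = 119·256 + 209 = 30673 = 0x77D1.

77D1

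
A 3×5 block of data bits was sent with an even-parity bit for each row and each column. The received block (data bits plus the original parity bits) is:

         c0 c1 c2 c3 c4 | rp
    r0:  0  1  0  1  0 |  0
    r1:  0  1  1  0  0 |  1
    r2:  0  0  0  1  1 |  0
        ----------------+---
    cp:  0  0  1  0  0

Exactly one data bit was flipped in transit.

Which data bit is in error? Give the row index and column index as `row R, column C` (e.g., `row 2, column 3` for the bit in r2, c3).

Recompute each row's even parity and compare to rp:
  r0: data parity 0, sent rp 0 → ok
  r1: data parity 0, sent rp 1 → mismatch
  r2: data parity 0, sent rp 0 → ok
Recompute each column's even parity and compare to cp:
  c0: data parity 0, sent cp 0 → ok
  c1: data parity 0, sent cp 0 → ok
  c2: data parity 1, sent cp 1 → ok
  c3: data parity 0, sent cp 0 → ok
  c4: data parity 1, sent cp 0 → mismatch
Exactly one row (r1) and one column (c4) fail → the flipped bit is at their intersection.

row 1, column 4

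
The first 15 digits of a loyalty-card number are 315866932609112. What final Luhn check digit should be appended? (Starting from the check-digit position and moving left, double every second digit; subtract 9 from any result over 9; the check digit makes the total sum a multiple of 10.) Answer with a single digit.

Partial digits right→left: 2 1 1 9 0 6 2 3 9 6 6 8 5 1 3
Double every second digit counting from the check-digit position (so the 1st, 3rd, 5th, ... of the partial from the right).
  doubled (with −9 where >9): 4 2 0 4 9 3 1 6 → sum 29
  kept as-is: 1 9 6 3 6 8 1 → sum 34
Total = 29 + 34 = 63.
Check digit = (10 − (63 mod 10)) mod 10 = 7.

7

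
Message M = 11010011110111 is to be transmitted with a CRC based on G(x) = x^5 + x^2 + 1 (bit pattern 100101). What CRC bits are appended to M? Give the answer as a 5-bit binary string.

Append 5 zeros: 1101001111011100000. Divide by 100101 (XOR where the leading bit is 1):
  pos 0: 110100 XOR 100101 = 010001
  pos 1: 100011 XOR 100101 = 000110
  pos 4: 110111 XOR 100101 = 010010
  pos 5: 100100 XOR 100101 = 000001
  pos 10: 111100 XOR 100101 = 011001
  pos 11: 110010 XOR 100101 = 010111
  pos 12: 101110 XOR 100101 = 001011
Remainder (last 5 bits) = 10110. This is the CRC / FCS.

10110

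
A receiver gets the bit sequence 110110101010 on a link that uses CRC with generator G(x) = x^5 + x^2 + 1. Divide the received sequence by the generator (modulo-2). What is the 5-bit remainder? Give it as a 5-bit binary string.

00000

Modulo-2 division of 110110101010 by 100101:
  pos 0: 110110 XOR 100101 = 010011
  pos 1: 100111 XOR 100101 = 000010
  pos 5: 100101 XOR 100101 = 000000
Remainder = 00000 (zero — the frame passes the CRC check).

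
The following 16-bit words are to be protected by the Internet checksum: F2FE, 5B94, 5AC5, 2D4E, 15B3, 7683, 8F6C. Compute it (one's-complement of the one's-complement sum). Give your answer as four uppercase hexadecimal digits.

0DB6

One's-complement addition (fold any carry out of bit 15 back into bit 0):
  0xF2FE + 0x5B94 = 0x14E92 → wrap carry → 0x4E93
  0x4E93 + 0x5AC5 = 0x0A958
  0xA958 + 0x2D4E = 0x0D6A6
  0xD6A6 + 0x15B3 = 0x0EC59
  0xEC59 + 0x7683 = 0x162DC → wrap carry → 0x62DD
  0x62DD + 0x8F6C = 0x0F249
One's-complement sum = 0xF249.
Checksum = ~0xF249 & 0xFFFF = 0x0DB6.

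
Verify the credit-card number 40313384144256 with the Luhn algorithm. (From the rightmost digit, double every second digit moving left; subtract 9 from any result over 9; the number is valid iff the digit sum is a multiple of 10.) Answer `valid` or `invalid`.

From the right, keep odd positions and double even positions (subtract 9 from any doubled value over 9):
  doubled (positions 2,4,...): 1 8 2 7 6 6 8 → sum 38
  kept (positions 1,3,...): 6 2 4 4 3 1 0 → sum 20
Total = 58.
58 mod 10 = 8, so the number is invalid.

invalid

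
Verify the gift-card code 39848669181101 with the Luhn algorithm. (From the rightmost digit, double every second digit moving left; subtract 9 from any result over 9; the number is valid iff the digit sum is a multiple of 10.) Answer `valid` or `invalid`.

From the right, keep odd positions and double even positions (subtract 9 from any doubled value over 9):
  doubled (positions 2,4,...): 0 2 2 3 7 7 6 → sum 27
  kept (positions 1,3,...): 1 1 8 9 6 4 9 → sum 38
Total = 65.
65 mod 10 = 5, so the number is invalid.

invalid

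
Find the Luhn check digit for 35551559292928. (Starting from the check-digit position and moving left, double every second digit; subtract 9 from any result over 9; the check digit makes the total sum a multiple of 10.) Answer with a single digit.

3

Partial digits right→left: 8 2 9 2 9 2 9 5 5 1 5 5 5 3
Double every second digit counting from the check-digit position (so the 1st, 3rd, 5th, ... of the partial from the right).
  doubled (with −9 where >9): 7 9 9 9 1 1 1 → sum 37
  kept as-is: 2 2 2 5 1 5 3 → sum 20
Total = 37 + 20 = 57.
Check digit = (10 − (57 mod 10)) mod 10 = 3.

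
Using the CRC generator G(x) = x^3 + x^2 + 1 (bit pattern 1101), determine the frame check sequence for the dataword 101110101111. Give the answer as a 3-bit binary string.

Append 3 zeros: 101110101111000. Divide by 1101 (XOR where the leading bit is 1):
  pos 0: 1011 XOR 1101 = 0110
  pos 1: 1101 XOR 1101 = 0000
  pos 6: 1011 XOR 1101 = 0110
  pos 7: 1101 XOR 1101 = 0000
  pos 11: 1000 XOR 1101 = 0101
Remainder (last 3 bits) = 101. This is the CRC / FCS.

101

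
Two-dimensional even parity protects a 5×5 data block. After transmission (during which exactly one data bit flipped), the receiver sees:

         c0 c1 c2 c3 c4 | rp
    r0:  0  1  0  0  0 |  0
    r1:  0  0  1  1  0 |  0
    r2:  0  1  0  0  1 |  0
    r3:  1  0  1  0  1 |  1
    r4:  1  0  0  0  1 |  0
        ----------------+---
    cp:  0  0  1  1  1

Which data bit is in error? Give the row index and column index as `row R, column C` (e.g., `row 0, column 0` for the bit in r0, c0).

Recompute each row's even parity and compare to rp:
  r0: data parity 1, sent rp 0 → mismatch
  r1: data parity 0, sent rp 0 → ok
  r2: data parity 0, sent rp 0 → ok
  r3: data parity 1, sent rp 1 → ok
  r4: data parity 0, sent rp 0 → ok
Recompute each column's even parity and compare to cp:
  c0: data parity 0, sent cp 0 → ok
  c1: data parity 0, sent cp 0 → ok
  c2: data parity 0, sent cp 1 → mismatch
  c3: data parity 1, sent cp 1 → ok
  c4: data parity 1, sent cp 1 → ok
Exactly one row (r0) and one column (c2) fail → the flipped bit is at their intersection.

row 0, column 2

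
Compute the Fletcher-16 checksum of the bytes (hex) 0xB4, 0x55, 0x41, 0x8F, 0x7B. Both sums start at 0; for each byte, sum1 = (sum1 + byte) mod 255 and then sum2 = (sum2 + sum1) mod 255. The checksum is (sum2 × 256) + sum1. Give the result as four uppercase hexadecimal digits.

3B56

Running sums (mod 255):
  after byte 0 (0xB4): sum1=180, sum2=180
  after byte 1 (0x55): sum1=10, sum2=190
  after byte 2 (0x41): sum1=75, sum2=10
  after byte 3 (0x8F): sum1=218, sum2=228
  after byte 4 (0x7B): sum1=86, sum2=59
Checksum = sum2·256 + sum1 = 59·256 + 86 = 15190 = 0x3B56.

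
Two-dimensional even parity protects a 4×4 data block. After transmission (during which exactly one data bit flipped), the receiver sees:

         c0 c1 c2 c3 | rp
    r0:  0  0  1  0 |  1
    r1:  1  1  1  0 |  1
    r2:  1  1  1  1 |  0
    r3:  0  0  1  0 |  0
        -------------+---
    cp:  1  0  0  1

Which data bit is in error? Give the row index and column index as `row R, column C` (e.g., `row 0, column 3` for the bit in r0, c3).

Recompute each row's even parity and compare to rp:
  r0: data parity 1, sent rp 1 → ok
  r1: data parity 1, sent rp 1 → ok
  r2: data parity 0, sent rp 0 → ok
  r3: data parity 1, sent rp 0 → mismatch
Recompute each column's even parity and compare to cp:
  c0: data parity 0, sent cp 1 → mismatch
  c1: data parity 0, sent cp 0 → ok
  c2: data parity 0, sent cp 0 → ok
  c3: data parity 1, sent cp 1 → ok
Exactly one row (r3) and one column (c0) fail → the flipped bit is at their intersection.

row 3, column 0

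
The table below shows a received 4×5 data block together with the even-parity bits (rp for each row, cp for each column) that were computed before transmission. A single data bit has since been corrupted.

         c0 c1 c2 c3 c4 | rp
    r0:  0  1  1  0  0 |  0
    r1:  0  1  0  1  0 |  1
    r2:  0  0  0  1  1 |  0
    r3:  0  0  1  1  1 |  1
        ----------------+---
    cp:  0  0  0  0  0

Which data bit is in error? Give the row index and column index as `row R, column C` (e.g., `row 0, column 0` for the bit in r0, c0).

row 1, column 3

Recompute each row's even parity and compare to rp:
  r0: data parity 0, sent rp 0 → ok
  r1: data parity 0, sent rp 1 → mismatch
  r2: data parity 0, sent rp 0 → ok
  r3: data parity 1, sent rp 1 → ok
Recompute each column's even parity and compare to cp:
  c0: data parity 0, sent cp 0 → ok
  c1: data parity 0, sent cp 0 → ok
  c2: data parity 0, sent cp 0 → ok
  c3: data parity 1, sent cp 0 → mismatch
  c4: data parity 0, sent cp 0 → ok
Exactly one row (r1) and one column (c3) fail → the flipped bit is at their intersection.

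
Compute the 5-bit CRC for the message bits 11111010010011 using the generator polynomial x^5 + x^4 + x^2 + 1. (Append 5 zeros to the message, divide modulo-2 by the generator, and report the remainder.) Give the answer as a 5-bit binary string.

Append 5 zeros: 1111101001001100000. Divide by 110101 (XOR where the leading bit is 1):
  pos 0: 111110 XOR 110101 = 001011
  pos 2: 101110 XOR 110101 = 011011
  pos 3: 110110 XOR 110101 = 000011
  pos 7: 111001 XOR 110101 = 001100
  pos 9: 110010 XOR 110101 = 000111
  pos 12: 111000 XOR 110101 = 001101
Remainder (last 5 bits) = 11010. This is the CRC / FCS.

11010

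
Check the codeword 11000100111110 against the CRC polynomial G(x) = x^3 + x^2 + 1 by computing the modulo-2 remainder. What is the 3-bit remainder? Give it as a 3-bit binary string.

Modulo-2 division of 11000100111110 by 1101:
  pos 0: 1100 XOR 1101 = 0001
  pos 3: 1010 XOR 1101 = 0111
  pos 4: 1110 XOR 1101 = 0011
  pos 6: 1111 XOR 1101 = 0010
  pos 8: 1011 XOR 1101 = 0110
  pos 9: 1101 XOR 1101 = 0000
Remainder = 000 (zero — the frame passes the CRC check).

000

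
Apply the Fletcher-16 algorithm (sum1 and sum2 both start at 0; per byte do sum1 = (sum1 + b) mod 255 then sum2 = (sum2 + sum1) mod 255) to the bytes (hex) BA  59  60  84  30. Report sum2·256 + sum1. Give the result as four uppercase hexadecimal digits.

6529

Running sums (mod 255):
  after byte 0 (BA): sum1=186, sum2=186
  after byte 1 (59): sum1=20, sum2=206
  after byte 2 (60): sum1=116, sum2=67
  after byte 3 (84): sum1=248, sum2=60
  after byte 4 (30): sum1=41, sum2=101
Checksum = sum2·256 + sum1 = 101·256 + 41 = 25897 = 0x6529.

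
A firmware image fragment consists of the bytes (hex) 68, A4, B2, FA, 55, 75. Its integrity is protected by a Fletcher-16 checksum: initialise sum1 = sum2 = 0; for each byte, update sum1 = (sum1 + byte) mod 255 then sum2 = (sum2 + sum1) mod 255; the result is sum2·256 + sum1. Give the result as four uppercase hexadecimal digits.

Running sums (mod 255):
  after byte 0 (68): sum1=104, sum2=104
  after byte 1 (A4): sum1=13, sum2=117
  after byte 2 (B2): sum1=191, sum2=53
  after byte 3 (FA): sum1=186, sum2=239
  after byte 4 (55): sum1=16, sum2=0
  after byte 5 (75): sum1=133, sum2=133
Checksum = sum2·256 + sum1 = 133·256 + 133 = 34181 = 0x8585.

8585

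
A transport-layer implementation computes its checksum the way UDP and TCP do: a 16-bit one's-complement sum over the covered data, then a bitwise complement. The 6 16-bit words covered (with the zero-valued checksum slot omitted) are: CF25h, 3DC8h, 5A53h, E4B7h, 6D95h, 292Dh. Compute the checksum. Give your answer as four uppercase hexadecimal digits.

One's-complement addition (fold any carry out of bit 15 back into bit 0):
  0xCF25 + 0x3DC8 = 0x10CED → wrap carry → 0x0CEE
  0x0CEE + 0x5A53 = 0x06741
  0x6741 + 0xE4B7 = 0x14BF8 → wrap carry → 0x4BF9
  0x4BF9 + 0x6D95 = 0x0B98E
  0xB98E + 0x292D = 0x0E2BB
One's-complement sum = 0xE2BB.
Checksum = ~0xE2BB & 0xFFFF = 0x1D44.

1D44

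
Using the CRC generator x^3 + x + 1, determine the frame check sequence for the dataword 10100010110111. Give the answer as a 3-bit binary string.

111

Append 3 zeros: 10100010110111000. Divide by 1011 (XOR where the leading bit is 1):
  pos 0: 1010 XOR 1011 = 0001
  pos 3: 1001 XOR 1011 = 0010
  pos 5: 1001 XOR 1011 = 0010
  pos 7: 1010 XOR 1011 = 0001
  pos 10: 1111 XOR 1011 = 0100
  pos 11: 1000 XOR 1011 = 0011
  pos 13: 1100 XOR 1011 = 0111
Remainder (last 3 bits) = 111. This is the CRC / FCS.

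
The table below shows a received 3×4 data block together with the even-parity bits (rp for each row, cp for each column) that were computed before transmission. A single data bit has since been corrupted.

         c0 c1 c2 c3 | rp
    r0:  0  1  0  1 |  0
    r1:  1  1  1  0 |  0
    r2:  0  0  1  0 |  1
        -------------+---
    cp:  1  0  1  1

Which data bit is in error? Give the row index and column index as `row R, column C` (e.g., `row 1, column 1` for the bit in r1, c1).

row 1, column 2

Recompute each row's even parity and compare to rp:
  r0: data parity 0, sent rp 0 → ok
  r1: data parity 1, sent rp 0 → mismatch
  r2: data parity 1, sent rp 1 → ok
Recompute each column's even parity and compare to cp:
  c0: data parity 1, sent cp 1 → ok
  c1: data parity 0, sent cp 0 → ok
  c2: data parity 0, sent cp 1 → mismatch
  c3: data parity 1, sent cp 1 → ok
Exactly one row (r1) and one column (c2) fail → the flipped bit is at their intersection.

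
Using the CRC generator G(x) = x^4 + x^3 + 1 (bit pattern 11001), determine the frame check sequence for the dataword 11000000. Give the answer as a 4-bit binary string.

Append 4 zeros: 110000000000. Divide by 11001 (XOR where the leading bit is 1):
  pos 0: 11000 XOR 11001 = 00001
  pos 4: 10000 XOR 11001 = 01001
  pos 5: 10010 XOR 11001 = 01011
  pos 6: 10110 XOR 11001 = 01111
  pos 7: 11110 XOR 11001 = 00111
Remainder (last 4 bits) = 0111. This is the CRC / FCS.

0111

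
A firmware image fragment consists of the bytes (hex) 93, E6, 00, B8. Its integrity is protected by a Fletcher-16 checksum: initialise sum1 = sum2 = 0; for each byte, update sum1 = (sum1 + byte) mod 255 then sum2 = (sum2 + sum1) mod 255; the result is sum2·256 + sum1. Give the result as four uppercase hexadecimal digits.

BB33

Running sums (mod 255):
  after byte 0 (93): sum1=147, sum2=147
  after byte 1 (E6): sum1=122, sum2=14
  after byte 2 (00): sum1=122, sum2=136
  after byte 3 (B8): sum1=51, sum2=187
Checksum = sum2·256 + sum1 = 187·256 + 51 = 47923 = 0xBB33.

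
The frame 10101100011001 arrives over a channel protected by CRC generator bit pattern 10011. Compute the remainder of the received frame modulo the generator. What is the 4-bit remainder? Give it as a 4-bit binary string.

Modulo-2 division of 10101100011001 by 10011:
  pos 0: 10101 XOR 10011 = 00110
  pos 2: 11010 XOR 10011 = 01001
  pos 3: 10010 XOR 10011 = 00001
  pos 7: 10110 XOR 10011 = 00101
  pos 9: 10101 XOR 10011 = 00110
Remainder = 0110 (nonzero — an error is detected).

0110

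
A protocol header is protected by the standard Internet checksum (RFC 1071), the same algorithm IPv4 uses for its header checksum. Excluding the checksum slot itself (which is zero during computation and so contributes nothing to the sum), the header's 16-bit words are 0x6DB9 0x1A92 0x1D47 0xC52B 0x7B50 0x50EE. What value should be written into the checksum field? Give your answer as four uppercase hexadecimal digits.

One's-complement addition (fold any carry out of bit 15 back into bit 0):
  0x6DB9 + 0x1A92 = 0x0884B
  0x884B + 0x1D47 = 0x0A592
  0xA592 + 0xC52B = 0x16ABD → wrap carry → 0x6ABE
  0x6ABE + 0x7B50 = 0x0E60E
  0xE60E + 0x50EE = 0x136FC → wrap carry → 0x36FD
One's-complement sum = 0x36FD.
Checksum = ~0x36FD & 0xFFFF = 0xC902.

C902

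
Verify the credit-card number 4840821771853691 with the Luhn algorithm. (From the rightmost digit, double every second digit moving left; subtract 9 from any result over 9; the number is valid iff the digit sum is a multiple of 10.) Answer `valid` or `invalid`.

invalid

From the right, keep odd positions and double even positions (subtract 9 from any doubled value over 9):
  doubled (positions 2,4,...): 9 6 7 5 2 7 8 8 → sum 52
  kept (positions 1,3,...): 1 6 5 1 7 2 0 8 → sum 30
Total = 82.
82 mod 10 = 2, so the number is invalid.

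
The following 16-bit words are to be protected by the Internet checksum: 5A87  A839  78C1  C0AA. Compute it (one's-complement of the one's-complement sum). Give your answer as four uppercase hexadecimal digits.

One's-complement addition (fold any carry out of bit 15 back into bit 0):
  0x5A87 + 0xA839 = 0x102C0 → wrap carry → 0x02C1
  0x02C1 + 0x78C1 = 0x07B82
  0x7B82 + 0xC0AA = 0x13C2C → wrap carry → 0x3C2D
One's-complement sum = 0x3C2D.
Checksum = ~0x3C2D & 0xFFFF = 0xC3D2.

C3D2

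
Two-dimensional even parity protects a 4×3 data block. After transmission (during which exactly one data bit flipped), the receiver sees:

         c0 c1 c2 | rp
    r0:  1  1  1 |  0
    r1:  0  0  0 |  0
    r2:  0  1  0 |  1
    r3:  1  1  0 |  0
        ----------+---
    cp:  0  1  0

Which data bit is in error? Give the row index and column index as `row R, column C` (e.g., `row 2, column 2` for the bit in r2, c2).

row 0, column 2

Recompute each row's even parity and compare to rp:
  r0: data parity 1, sent rp 0 → mismatch
  r1: data parity 0, sent rp 0 → ok
  r2: data parity 1, sent rp 1 → ok
  r3: data parity 0, sent rp 0 → ok
Recompute each column's even parity and compare to cp:
  c0: data parity 0, sent cp 0 → ok
  c1: data parity 1, sent cp 1 → ok
  c2: data parity 1, sent cp 0 → mismatch
Exactly one row (r0) and one column (c2) fail → the flipped bit is at their intersection.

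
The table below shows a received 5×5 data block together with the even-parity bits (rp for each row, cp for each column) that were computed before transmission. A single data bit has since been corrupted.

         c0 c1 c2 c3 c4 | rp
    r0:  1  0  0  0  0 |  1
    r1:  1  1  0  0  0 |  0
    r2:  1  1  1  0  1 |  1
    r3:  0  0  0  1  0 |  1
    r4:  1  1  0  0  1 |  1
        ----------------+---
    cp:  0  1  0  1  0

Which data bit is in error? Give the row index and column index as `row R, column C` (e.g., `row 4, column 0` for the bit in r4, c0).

Recompute each row's even parity and compare to rp:
  r0: data parity 1, sent rp 1 → ok
  r1: data parity 0, sent rp 0 → ok
  r2: data parity 0, sent rp 1 → mismatch
  r3: data parity 1, sent rp 1 → ok
  r4: data parity 1, sent rp 1 → ok
Recompute each column's even parity and compare to cp:
  c0: data parity 0, sent cp 0 → ok
  c1: data parity 1, sent cp 1 → ok
  c2: data parity 1, sent cp 0 → mismatch
  c3: data parity 1, sent cp 1 → ok
  c4: data parity 0, sent cp 0 → ok
Exactly one row (r2) and one column (c2) fail → the flipped bit is at their intersection.

row 2, column 2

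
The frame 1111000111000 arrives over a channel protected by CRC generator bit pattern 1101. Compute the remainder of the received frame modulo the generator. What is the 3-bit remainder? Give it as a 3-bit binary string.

100

Modulo-2 division of 1111000111000 by 1101:
  pos 0: 1111 XOR 1101 = 0010
  pos 2: 1000 XOR 1101 = 0101
  pos 3: 1010 XOR 1101 = 0111
  pos 4: 1111 XOR 1101 = 0010
  pos 6: 1011 XOR 1101 = 0110
  pos 7: 1100 XOR 1101 = 0001
Remainder = 100 (nonzero — an error is detected).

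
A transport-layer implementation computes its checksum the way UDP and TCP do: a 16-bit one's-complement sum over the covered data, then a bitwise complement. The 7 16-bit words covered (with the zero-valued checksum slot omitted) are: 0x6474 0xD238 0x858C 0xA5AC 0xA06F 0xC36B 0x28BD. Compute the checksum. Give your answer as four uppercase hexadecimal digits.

One's-complement addition (fold any carry out of bit 15 back into bit 0):
  0x6474 + 0xD238 = 0x136AC → wrap carry → 0x36AD
  0x36AD + 0x858C = 0x0BC39
  0xBC39 + 0xA5AC = 0x161E5 → wrap carry → 0x61E6
  0x61E6 + 0xA06F = 0x10255 → wrap carry → 0x0256
  0x0256 + 0xC36B = 0x0C5C1
  0xC5C1 + 0x28BD = 0x0EE7E
One's-complement sum = 0xEE7E.
Checksum = ~0xEE7E & 0xFFFF = 0x1181.

1181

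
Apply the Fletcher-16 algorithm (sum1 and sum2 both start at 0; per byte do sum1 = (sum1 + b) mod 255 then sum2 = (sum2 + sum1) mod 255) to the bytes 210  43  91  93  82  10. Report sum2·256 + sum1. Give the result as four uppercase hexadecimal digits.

FC13

Running sums (mod 255):
  after byte 0 (210): sum1=210, sum2=210
  after byte 1 (43): sum1=253, sum2=208
  after byte 2 (91): sum1=89, sum2=42
  after byte 3 (93): sum1=182, sum2=224
  after byte 4 (82): sum1=9, sum2=233
  after byte 5 (10): sum1=19, sum2=252
Checksum = sum2·256 + sum1 = 252·256 + 19 = 64531 = 0xFC13.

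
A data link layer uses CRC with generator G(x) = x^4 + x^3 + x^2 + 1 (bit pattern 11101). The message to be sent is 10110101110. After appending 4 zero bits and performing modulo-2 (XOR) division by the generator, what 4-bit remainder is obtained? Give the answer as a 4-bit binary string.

0111

Append 4 zeros: 101101011100000. Divide by 11101 (XOR where the leading bit is 1):
  pos 0: 10110 XOR 11101 = 01011
  pos 1: 10111 XOR 11101 = 01010
  pos 2: 10100 XOR 11101 = 01001
  pos 3: 10011 XOR 11101 = 01110
  pos 4: 11101 XOR 11101 = 00000
  pos 9: 10000 XOR 11101 = 01101
  pos 10: 11010 XOR 11101 = 00111
Remainder (last 4 bits) = 0111. This is the CRC / FCS.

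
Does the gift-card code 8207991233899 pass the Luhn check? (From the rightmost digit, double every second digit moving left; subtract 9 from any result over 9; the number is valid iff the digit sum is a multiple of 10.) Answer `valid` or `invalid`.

invalid

From the right, keep odd positions and double even positions (subtract 9 from any doubled value over 9):
  doubled (positions 2,4,...): 9 6 4 9 5 4 → sum 37
  kept (positions 1,3,...): 9 8 3 1 9 0 8 → sum 38
Total = 75.
75 mod 10 = 5, so the number is invalid.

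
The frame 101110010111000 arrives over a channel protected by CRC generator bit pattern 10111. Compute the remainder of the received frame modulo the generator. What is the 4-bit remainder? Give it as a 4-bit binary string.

0000

Modulo-2 division of 101110010111000 by 10111:
  pos 0: 10111 XOR 10111 = 00000
  pos 7: 10111 XOR 10111 = 00000
Remainder = 0000 (zero — the frame passes the CRC check).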